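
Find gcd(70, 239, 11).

1

gcd(239, 70) = 1  (239 = 3×70 + 29, 70 = 2×29 + 12, 29 = 2×12 + 5, 12 = 2×5 + 2, 5 = 2×2 + 1, 2 = 2×1).
gcd(1, 11) = 1.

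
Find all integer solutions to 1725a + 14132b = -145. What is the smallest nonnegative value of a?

gcd(14132, 1725):
  14132 = 8*1725 + 332
  1725 = 5*332 + 65
  332 = 5*65 + 7
  65 = 9*7 + 2
  7 = 3*2 + 1
  2 = 2*1
so gcd(14132, 1725) = 1.
1 divides -145, so solutions exist.
Back-substitute for Bézout coefficients:
  1 = 7 - 3*2
  ... = 1725*(-6087) + 14132*(743)
Scale by -145/1 = -145: (a₀, b₀) = (882615, -107735).
General solution: a = 882615 + 14132t, b = -107735 - 1725t for integer t.
a ≥ 0: smallest is 882615 mod 14132 = 6431 (at t = -62), with b = -785.

6431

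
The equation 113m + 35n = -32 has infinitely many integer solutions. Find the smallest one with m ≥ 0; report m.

gcd(113, 35) = 1.
1 divides -32, so solutions exist.
By Bézout, 113*(-13) + 35*(42) = 1.
Scale by -32/1 = -32: (m₀, n₀) = (416, -1344).
General solution: m = 416 + 35t, n = -1344 - 113t for integer t.
m ≥ 0: smallest is 416 mod 35 = 31 (at t = -11), with n = -101.

31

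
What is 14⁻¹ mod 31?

20

gcd(31, 14):
  31 = 2×14 + 3
  14 = 4×3 + 2
  3 = 1×2 + 1
  2 = 2×1
so gcd(31, 14) = 1.
Back-substitute for Bézout coefficients:
  1 = 3 - 1×2
  ... = 14×(-11) + 31×(5)
So 14×-11 ≡ 1 (mod 31), and -11 mod 31 = 20.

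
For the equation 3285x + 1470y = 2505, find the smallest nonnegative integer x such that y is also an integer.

3

gcd(3285, 1470):
  3285 = 2·1470 + 345
  1470 = 4·345 + 90
  345 = 3·90 + 75
  90 = 1·75 + 15
  75 = 5·15
so gcd(3285, 1470) = 15.
15 divides 2505, so solutions exist.
Back-substitute for Bézout coefficients:
  15 = 90 - 1·75
  ... = 3285·(-17) + 1470·(38)
Scale by 2505/15 = 167: (x₀, y₀) = (-2839, 6346).
General solution: x = -2839 + 98t, y = 6346 - 219t for integer t.
x ≥ 0: smallest is -2839 mod 98 = 3 (at t = 29), with y = -5.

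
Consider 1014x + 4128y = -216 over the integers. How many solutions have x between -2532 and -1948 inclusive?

gcd(4128, 1014) = 6  (4128 = 4·1014 + 72, 1014 = 14·72 + 6, 72 = 12·6).
Back-substituting, 1014·(57) + 4128·(-14) = 6.
Scale by -36: particular solution (-2052, 504); reduce x mod 688: (12, -3).
General solution: x = 12 + 688t, y = -3 - 169t for integer t.
-2532 ≤ 12 + 688t ≤ -1948 gives t ∈ [-3, -3], which is 1 value.

1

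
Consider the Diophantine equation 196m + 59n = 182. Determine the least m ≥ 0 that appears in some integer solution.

gcd(196, 59) = 1  (196 = 3*59 + 19, 59 = 3*19 + 2, 19 = 9*2 + 1, 2 = 2*1).
1 divides 182, so solutions exist.
Back-substituting, 196*(28) + 59*(-93) = 1.
Scale by 182/1 = 182: (m₀, n₀) = (5096, -16926).
General solution: m = 5096 + 59t, n = -16926 - 196t for integer t.
m ≥ 0: smallest is 5096 mod 59 = 22 (at t = -86), with n = -70.

22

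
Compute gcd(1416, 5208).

gcd(5208, 1416):
  5208 = 3*1416 + 960
  1416 = 1*960 + 456
  960 = 2*456 + 48
  456 = 9*48 + 24
  48 = 2*24
so gcd(5208, 1416) = 24.

24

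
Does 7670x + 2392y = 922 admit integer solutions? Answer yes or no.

gcd(7670, 2392) = 26  (7670 = 3×2392 + 494, 2392 = 4×494 + 416, 494 = 1×416 + 78, 416 = 5×78 + 26, 78 = 3×26).
26 does not divide 922 (remainder 12), so no integer solutions.

no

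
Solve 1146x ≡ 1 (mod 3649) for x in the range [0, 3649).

2767

gcd(3649, 1146) = 1  (3649 = 3*1146 + 211, 1146 = 5*211 + 91, 211 = 2*91 + 29, 91 = 3*29 + 4, 29 = 7*4 + 1, 4 = 4*1).
Back-substituting, 1146*(-882) + 3649*(277) = 1.
So 1146*-882 ≡ 1 (mod 3649), and -882 mod 3649 = 2767.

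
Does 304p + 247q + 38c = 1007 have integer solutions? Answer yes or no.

yes

gcd(304, 247):
  304 = 1·247 + 57
  247 = 4·57 + 19
  57 = 3·19
so gcd(304, 247) = 19.
gcd(19, 38) = 19.
19 divides 1007, so integer solutions exist.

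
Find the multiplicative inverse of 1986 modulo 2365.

156

gcd(2365, 1986):
  2365 = 1*1986 + 379
  1986 = 5*379 + 91
  379 = 4*91 + 15
  91 = 6*15 + 1
  15 = 15*1
so gcd(2365, 1986) = 1.
Back-substitute for Bézout coefficients:
  1 = 91 - 6*15
  ... = 1986*(156) + 2365*(-131)
So 1986*156 ≡ 1 (mod 2365), and 156 mod 2365 = 156.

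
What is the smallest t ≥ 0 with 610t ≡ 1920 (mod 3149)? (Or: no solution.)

571

gcd(3149, 610) = 1  (3149 = 5·610 + 99, 610 = 6·99 + 16, 99 = 6·16 + 3, 16 = 5·3 + 1, 3 = 3·1).
1 divides 1920, so solutions exist.
Back-substituting, 610·(986) + 3149·(-191) = 1.
So 610·(986) ≡ 1 (mod 3149); multiply by 1920: t ≡ 1893120 (mod 3149).
Smallest nonnegative: t = 1893120 mod 3149 = 571.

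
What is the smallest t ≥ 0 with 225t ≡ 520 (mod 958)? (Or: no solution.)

gcd(958, 225) = 1.
1 divides 520, so solutions exist.
By Bézout, 225×(-413) + 958×(97) = 1.
So 225×(-413) ≡ 1 (mod 958); multiply by 520: t ≡ -214760 (mod 958).
Smallest nonnegative: t = -214760 mod 958 = 790.

790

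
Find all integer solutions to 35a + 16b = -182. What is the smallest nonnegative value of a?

14

gcd(35, 16):
  35 = 2*16 + 3
  16 = 5*3 + 1
  3 = 3*1
so gcd(35, 16) = 1.
1 divides -182, so solutions exist.
Back-substitute for Bézout coefficients:
  1 = 16 - 5*3
  ... = 35*(-5) + 16*(11)
Scale by -182/1 = -182: (a₀, b₀) = (910, -2002).
General solution: a = 910 + 16t, b = -2002 - 35t for integer t.
a ≥ 0: smallest is 910 mod 16 = 14 (at t = -56), with b = -42.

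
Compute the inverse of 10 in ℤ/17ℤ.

12

gcd(17, 10) = 1.
By Bézout, 10*(-5) + 17*(3) = 1.
So 10*-5 ≡ 1 (mod 17), and -5 mod 17 = 12.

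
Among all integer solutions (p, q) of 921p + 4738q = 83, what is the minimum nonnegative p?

175

gcd(4738, 921) = 1.
1 divides 83, so solutions exist.
By Bézout, 921*(-1425) + 4738*(277) = 1.
Scale by 83/1 = 83: (p₀, q₀) = (-118275, 22991).
General solution: p = -118275 + 4738t, q = 22991 - 921t for integer t.
p ≥ 0: smallest is -118275 mod 4738 = 175 (at t = 25), with q = -34.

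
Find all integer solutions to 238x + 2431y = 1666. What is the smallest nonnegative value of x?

7

gcd(2431, 238):
  2431 = 10*238 + 51
  238 = 4*51 + 34
  51 = 1*34 + 17
  34 = 2*17
so gcd(2431, 238) = 17.
17 divides 1666, so solutions exist.
Back-substitute for Bézout coefficients:
  17 = 51 - 1*34
  ... = 238*(-51) + 2431*(5)
Scale by 1666/17 = 98: (x₀, y₀) = (-4998, 490).
General solution: x = -4998 + 143t, y = 490 - 14t for integer t.
x ≥ 0: smallest is -4998 mod 143 = 7 (at t = 35), with y = 0.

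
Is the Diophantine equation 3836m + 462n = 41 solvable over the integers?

no

gcd(3836, 462) = 14  (3836 = 8·462 + 140, 462 = 3·140 + 42, 140 = 3·42 + 14, 42 = 3·14).
14 does not divide 41 (remainder 13), so no integer solutions.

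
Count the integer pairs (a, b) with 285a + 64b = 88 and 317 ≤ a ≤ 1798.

gcd(285, 64) = 1.
By Bézout, 285*(-11) + 64*(49) = 1.
Particular solution: (56, -248).
General solution: a = 56 + 64t, b = -248 - 285t for integer t.
317 ≤ 56 + 64t ≤ 1798 gives t ∈ [5, 27], which is 23 values.

23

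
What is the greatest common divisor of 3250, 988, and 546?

26

gcd(3250, 988) = 26  (3250 = 3×988 + 286, 988 = 3×286 + 130, 286 = 2×130 + 26, 130 = 5×26).
gcd(26, 546) = 26.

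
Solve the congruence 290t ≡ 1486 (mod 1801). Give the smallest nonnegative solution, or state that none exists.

651

gcd(1801, 290) = 1.
1 divides 1486, so solutions exist.
By Bézout, 290×(118) + 1801×(-19) = 1.
So 290×(118) ≡ 1 (mod 1801); multiply by 1486: t ≡ 175348 (mod 1801).
Smallest nonnegative: t = 175348 mod 1801 = 651.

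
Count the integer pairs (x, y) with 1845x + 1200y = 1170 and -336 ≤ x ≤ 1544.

gcd(1845, 1200):
  1845 = 1·1200 + 645
  1200 = 1·645 + 555
  645 = 1·555 + 90
  555 = 6·90 + 15
  90 = 6·15
so gcd(1845, 1200) = 15.
Back-substitute for Bézout coefficients:
  15 = 555 - 6·90
  ... = 1845·(-13) + 1200·(20)
Scale by 78: particular solution (-1014, 1560); reduce x mod 80: (26, -39).
General solution: x = 26 + 80t, y = -39 - 123t for integer t.
-336 ≤ 26 + 80t ≤ 1544 gives t ∈ [-4, 18], which is 23 values.

23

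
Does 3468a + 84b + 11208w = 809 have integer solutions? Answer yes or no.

gcd(3468, 84) = 12  (3468 = 41*84 + 24, 84 = 3*24 + 12, 24 = 2*12).
gcd(12, 11208) = 12.
12 does not divide 809 (remainder 5), so no integer solutions.

no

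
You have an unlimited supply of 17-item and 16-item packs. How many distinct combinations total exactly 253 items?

1

Need nonnegative integers with 17j + 16k = 253.
gcd(17, 16) = 1, and 17·(1) + 16·(-1) = 1.
So (j₀, k₀) = (253, -253); general j = 253 + 16t, k = -253 - 17t.
j ≥ 0 ⇒ t ≥ -15; k ≥ 0 ⇒ t ≤ -15. That's 1 value of t.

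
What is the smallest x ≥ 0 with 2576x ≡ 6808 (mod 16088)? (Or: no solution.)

1870

gcd(16088, 2576):
  16088 = 6*2576 + 632
  2576 = 4*632 + 48
  632 = 13*48 + 8
  48 = 6*8
so gcd(16088, 2576) = 8.
8 divides 6808, so solutions exist.
Back-substitute for Bézout coefficients:
  8 = 632 - 13*48
  ... = 2576*(-331) + 16088*(53)
So 2576*(-331) ≡ 8 (mod 16088); multiply by 851: x ≡ -281681 (mod 2011).
Smallest nonnegative: x = -281681 mod 2011 = 1870.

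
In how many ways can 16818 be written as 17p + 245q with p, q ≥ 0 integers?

gcd(245, 17) = 1  (245 = 14×17 + 7, 17 = 2×7 + 3, 7 = 2×3 + 1, 3 = 3×1).
Back-substituting, 17×(-72) + 245×(5) = 1.
Scale by 16818: one solution is (-1210896, 84090). Reduce p mod 245: (139, 59).
General: p = 139 + 245t, q = 59 - 17t.
p ≥ 0 ⇒ t ≥ 0; q ≥ 0 ⇒ t ≤ 3. So t ∈ [0, 3]: 4 solutions.

4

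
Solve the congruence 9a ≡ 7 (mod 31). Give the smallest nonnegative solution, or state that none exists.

18

gcd(31, 9):
  31 = 3*9 + 4
  9 = 2*4 + 1
  4 = 4*1
so gcd(31, 9) = 1.
1 divides 7, so solutions exist.
Back-substitute for Bézout coefficients:
  1 = 9 - 2*4
  ... = 9*(7) + 31*(-2)
So 9*(7) ≡ 1 (mod 31); multiply by 7: a ≡ 49 (mod 31).
Smallest nonnegative: a = 49 mod 31 = 18.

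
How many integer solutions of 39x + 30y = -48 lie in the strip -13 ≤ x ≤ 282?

gcd(39, 30) = 3  (39 = 1·30 + 9, 30 = 3·9 + 3, 9 = 3·3).
Back-substituting, 39·(-3) + 30·(4) = 3.
Scale by -16: particular solution (48, -64); reduce x mod 10: (8, -12).
General solution: x = 8 + 10t, y = -12 - 13t for integer t.
-13 ≤ 8 + 10t ≤ 282 gives t ∈ [-2, 27], which is 30 values.

30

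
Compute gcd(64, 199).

1

gcd(199, 64) = 1  (199 = 3×64 + 7, 64 = 9×7 + 1, 7 = 7×1).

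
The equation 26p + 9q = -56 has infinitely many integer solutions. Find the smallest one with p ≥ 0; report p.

2

gcd(26, 9):
  26 = 2*9 + 8
  9 = 1*8 + 1
  8 = 8*1
so gcd(26, 9) = 1.
1 divides -56, so solutions exist.
Back-substitute for Bézout coefficients:
  1 = 9 - 1*8
  ... = 26*(-1) + 9*(3)
Scale by -56/1 = -56: (p₀, q₀) = (56, -168).
General solution: p = 56 + 9t, q = -168 - 26t for integer t.
p ≥ 0: smallest is 56 mod 9 = 2 (at t = -6), with q = -12.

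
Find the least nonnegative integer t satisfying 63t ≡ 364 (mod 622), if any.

144

gcd(622, 63) = 1  (622 = 9*63 + 55, 63 = 1*55 + 8, 55 = 6*8 + 7, 8 = 1*7 + 1, 7 = 7*1).
1 divides 364, so solutions exist.
Back-substituting, 63*(79) + 622*(-8) = 1.
So 63*(79) ≡ 1 (mod 622); multiply by 364: t ≡ 28756 (mod 622).
Smallest nonnegative: t = 28756 mod 622 = 144.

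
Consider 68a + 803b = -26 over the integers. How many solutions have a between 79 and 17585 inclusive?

gcd(803, 68) = 1  (803 = 11*68 + 55, 68 = 1*55 + 13, 55 = 4*13 + 3, 13 = 4*3 + 1, 3 = 3*1).
Back-substituting, 68*(248) + 803*(-21) = 1.
Scale by -26: particular solution (-6448, 546); reduce a mod 803: (779, -66).
General solution: a = 779 + 803t, b = -66 - 68t for integer t.
79 ≤ 779 + 803t ≤ 17585 gives t ∈ [0, 20], which is 21 values.

21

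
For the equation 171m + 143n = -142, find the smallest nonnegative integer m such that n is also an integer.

gcd(171, 143):
  171 = 1·143 + 28
  143 = 5·28 + 3
  28 = 9·3 + 1
  3 = 3·1
so gcd(171, 143) = 1.
1 divides -142, so solutions exist.
Back-substitute for Bézout coefficients:
  1 = 28 - 9·3
  ... = 171·(46) + 143·(-55)
Scale by -142/1 = -142: (m₀, n₀) = (-6532, 7810).
General solution: m = -6532 + 143t, n = 7810 - 171t for integer t.
m ≥ 0: smallest is -6532 mod 143 = 46 (at t = 46), with n = -56.

46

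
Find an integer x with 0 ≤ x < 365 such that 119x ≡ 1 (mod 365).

gcd(365, 119) = 1.
By Bézout, 119·(-46) + 365·(15) = 1.
So 119·-46 ≡ 1 (mod 365), and -46 mod 365 = 319.

319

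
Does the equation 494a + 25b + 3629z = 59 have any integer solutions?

yes

gcd(494, 25) = 1.
gcd(1, 3629) = 1.
1 divides 59, so integer solutions exist.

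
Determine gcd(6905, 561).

1

gcd(6905, 561):
  6905 = 12*561 + 173
  561 = 3*173 + 42
  173 = 4*42 + 5
  42 = 8*5 + 2
  5 = 2*2 + 1
  2 = 2*1
so gcd(6905, 561) = 1.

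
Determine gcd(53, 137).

gcd(137, 53) = 1  (137 = 2*53 + 31, 53 = 1*31 + 22, 31 = 1*22 + 9, 22 = 2*9 + 4, 9 = 2*4 + 1, 4 = 4*1).

1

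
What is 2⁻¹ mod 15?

gcd(15, 2) = 1  (15 = 7×2 + 1, 2 = 2×1).
Back-substituting, 2×(-7) + 15×(1) = 1.
So 2×-7 ≡ 1 (mod 15), and -7 mod 15 = 8.

8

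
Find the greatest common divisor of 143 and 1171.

gcd(1171, 143):
  1171 = 8·143 + 27
  143 = 5·27 + 8
  27 = 3·8 + 3
  8 = 2·3 + 2
  3 = 1·2 + 1
  2 = 2·1
so gcd(1171, 143) = 1.

1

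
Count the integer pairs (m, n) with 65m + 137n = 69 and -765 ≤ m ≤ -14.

5

gcd(137, 65):
  137 = 2×65 + 7
  65 = 9×7 + 2
  7 = 3×2 + 1
  2 = 2×1
so gcd(137, 65) = 1.
Back-substitute for Bézout coefficients:
  1 = 7 - 3×2
  ... = 65×(-59) + 137×(28)
Scale by 69: particular solution (-4071, 1932); reduce m mod 137: (39, -18).
General solution: m = 39 + 137t, n = -18 - 65t for integer t.
-765 ≤ 39 + 137t ≤ -14 gives t ∈ [-5, -1], which is 5 values.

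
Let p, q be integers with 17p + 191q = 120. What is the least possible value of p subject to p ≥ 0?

gcd(191, 17):
  191 = 11×17 + 4
  17 = 4×4 + 1
  4 = 4×1
so gcd(191, 17) = 1.
1 divides 120, so solutions exist.
Back-substitute for Bézout coefficients:
  1 = 17 - 4×4
  ... = 17×(45) + 191×(-4)
Scale by 120/1 = 120: (p₀, q₀) = (5400, -480).
General solution: p = 5400 + 191t, q = -480 - 17t for integer t.
p ≥ 0: smallest is 5400 mod 191 = 52 (at t = -28), with q = -4.

52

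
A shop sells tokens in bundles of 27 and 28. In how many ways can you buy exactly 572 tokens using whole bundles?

Need nonnegative integers with 27j + 28k = 572.
gcd(27, 28) = 1, and 27·(-1) + 28·(1) = 1.
So (j₀, k₀) = (-572, 572); general j = -572 + 28t, k = 572 - 27t.
j ≥ 0 ⇒ t ≥ 21; k ≥ 0 ⇒ t ≤ 21. That's 1 value of t.

1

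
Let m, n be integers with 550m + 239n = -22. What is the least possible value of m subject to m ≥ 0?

86

gcd(550, 239) = 1.
1 divides -22, so solutions exist.
By Bézout, 550×(83) + 239×(-191) = 1.
Scale by -22/1 = -22: (m₀, n₀) = (-1826, 4202).
General solution: m = -1826 + 239t, n = 4202 - 550t for integer t.
m ≥ 0: smallest is -1826 mod 239 = 86 (at t = 8), with n = -198.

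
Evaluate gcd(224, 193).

gcd(224, 193):
  224 = 1×193 + 31
  193 = 6×31 + 7
  31 = 4×7 + 3
  7 = 2×3 + 1
  3 = 3×1
so gcd(224, 193) = 1.

1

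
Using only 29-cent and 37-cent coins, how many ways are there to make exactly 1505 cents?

Need nonnegative integers with 29j + 37k = 1505.
gcd(29, 37) = 1, and 29·(-14) + 37·(11) = 1.
So (j₀, k₀) = (-21070, 16555); general j = -21070 + 37t, k = 16555 - 29t.
j ≥ 0 ⇒ t ≥ 570; k ≥ 0 ⇒ t ≤ 570. That's 1 value of t.

1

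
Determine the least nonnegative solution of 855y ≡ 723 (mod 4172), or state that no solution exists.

3397

gcd(4172, 855) = 1  (4172 = 4·855 + 752, 855 = 1·752 + 103, 752 = 7·103 + 31, 103 = 3·31 + 10, 31 = 3·10 + 1, 10 = 10·1).
1 divides 723, so solutions exist.
Back-substituting, 855·(-405) + 4172·(83) = 1.
So 855·(-405) ≡ 1 (mod 4172); multiply by 723: y ≡ -292815 (mod 4172).
Smallest nonnegative: y = -292815 mod 4172 = 3397.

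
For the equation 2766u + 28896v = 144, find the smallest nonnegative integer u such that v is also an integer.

2664

gcd(28896, 2766) = 6  (28896 = 10·2766 + 1236, 2766 = 2·1236 + 294, 1236 = 4·294 + 60, 294 = 4·60 + 54, 60 = 1·54 + 6, 54 = 9·6).
6 divides 144, so solutions exist.
Back-substituting, 2766·(-491) + 28896·(47) = 6.
Scale by 144/6 = 24: (u₀, v₀) = (-11784, 1128).
General solution: u = -11784 + 4816t, v = 1128 - 461t for integer t.
u ≥ 0: smallest is -11784 mod 4816 = 2664 (at t = 3), with v = -255.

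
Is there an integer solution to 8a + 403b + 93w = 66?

gcd(403, 8):
  403 = 50×8 + 3
  8 = 2×3 + 2
  3 = 1×2 + 1
  2 = 2×1
so gcd(403, 8) = 1.
gcd(1, 93) = 1.
1 divides 66, so integer solutions exist.

yes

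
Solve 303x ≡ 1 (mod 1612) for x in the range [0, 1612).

gcd(1612, 303):
  1612 = 5*303 + 97
  303 = 3*97 + 12
  97 = 8*12 + 1
  12 = 12*1
so gcd(1612, 303) = 1.
Back-substitute for Bézout coefficients:
  1 = 97 - 8*12
  ... = 303*(-133) + 1612*(25)
So 303*-133 ≡ 1 (mod 1612), and -133 mod 1612 = 1479.

1479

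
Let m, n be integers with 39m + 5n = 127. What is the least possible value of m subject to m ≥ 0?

3

gcd(39, 5) = 1  (39 = 7*5 + 4, 5 = 1*4 + 1, 4 = 4*1).
1 divides 127, so solutions exist.
Back-substituting, 39*(-1) + 5*(8) = 1.
Scale by 127/1 = 127: (m₀, n₀) = (-127, 1016).
General solution: m = -127 + 5t, n = 1016 - 39t for integer t.
m ≥ 0: smallest is -127 mod 5 = 3 (at t = 26), with n = 2.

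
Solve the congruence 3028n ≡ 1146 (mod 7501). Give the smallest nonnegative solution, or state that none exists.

gcd(7501, 3028) = 1.
1 divides 1146, so solutions exist.
By Bézout, 3028·(-924) + 7501·(373) = 1.
So 3028·(-924) ≡ 1 (mod 7501); multiply by 1146: n ≡ -1058904 (mod 7501).
Smallest nonnegative: n = -1058904 mod 7501 = 6238.

6238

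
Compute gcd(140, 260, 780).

gcd(260, 140):
  260 = 1×140 + 120
  140 = 1×120 + 20
  120 = 6×20
so gcd(260, 140) = 20.
gcd(20, 780) = 20.

20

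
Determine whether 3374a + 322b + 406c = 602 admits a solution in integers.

gcd(3374, 322) = 14  (3374 = 10×322 + 154, 322 = 2×154 + 14, 154 = 11×14).
gcd(14, 406) = 14.
14 divides 602, so integer solutions exist.

yes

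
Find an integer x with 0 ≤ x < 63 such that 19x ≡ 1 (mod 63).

gcd(63, 19):
  63 = 3·19 + 6
  19 = 3·6 + 1
  6 = 6·1
so gcd(63, 19) = 1.
Back-substitute for Bézout coefficients:
  1 = 19 - 3·6
  ... = 19·(10) + 63·(-3)
So 19·10 ≡ 1 (mod 63), and 10 mod 63 = 10.

10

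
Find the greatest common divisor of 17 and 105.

gcd(105, 17):
  105 = 6*17 + 3
  17 = 5*3 + 2
  3 = 1*2 + 1
  2 = 2*1
so gcd(105, 17) = 1.

1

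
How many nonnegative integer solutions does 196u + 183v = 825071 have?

gcd(196, 183) = 1  (196 = 1×183 + 13, 183 = 14×13 + 1, 13 = 13×1).
Back-substituting, 196×(-14) + 183×(15) = 1.
Scale by 825071: one solution is (-11550994, 12376065). Reduce u mod 183: (149, 4349).
General: u = 149 + 183t, v = 4349 - 196t.
u ≥ 0 ⇒ t ≥ 0; v ≥ 0 ⇒ t ≤ 22. So t ∈ [0, 22]: 23 solutions.

23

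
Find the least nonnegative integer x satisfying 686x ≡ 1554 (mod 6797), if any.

894

gcd(6797, 686) = 7.
7 divides 1554, so solutions exist.
By Bézout, 686·(109) + 6797·(-11) = 7.
So 686·(109) ≡ 7 (mod 6797); multiply by 222: x ≡ 24198 (mod 971).
Smallest nonnegative: x = 24198 mod 971 = 894.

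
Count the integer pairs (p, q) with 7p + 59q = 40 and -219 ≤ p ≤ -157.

1

gcd(59, 7) = 1.
By Bézout, 7·(17) + 59·(-2) = 1.
Particular solution: (31, -3).
General solution: p = 31 + 59t, q = -3 - 7t for integer t.
-219 ≤ 31 + 59t ≤ -157 gives t ∈ [-4, -4], which is 1 value.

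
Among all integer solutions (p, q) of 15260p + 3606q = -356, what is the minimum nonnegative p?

845

gcd(15260, 3606) = 2.
2 divides -356, so solutions exist.
By Bézout, 15260×(289) + 3606×(-1223) = 2.
Scale by -356/2 = -178: (p₀, q₀) = (-51442, 217694).
General solution: p = -51442 + 1803t, q = 217694 - 7630t for integer t.
p ≥ 0: smallest is -51442 mod 1803 = 845 (at t = 29), with q = -3576.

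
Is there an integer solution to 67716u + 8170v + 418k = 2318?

gcd(67716, 8170) = 38.
gcd(38, 418) = 38.
38 divides 2318, so integer solutions exist.

yes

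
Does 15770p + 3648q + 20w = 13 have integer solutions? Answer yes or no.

no

gcd(15770, 3648) = 38  (15770 = 4×3648 + 1178, 3648 = 3×1178 + 114, 1178 = 10×114 + 38, 114 = 3×38).
gcd(38, 20) = 2.
2 does not divide 13 (remainder 1), so no integer solutions.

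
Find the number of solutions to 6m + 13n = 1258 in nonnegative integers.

gcd(13, 6) = 1  (13 = 2*6 + 1, 6 = 6*1).
Back-substituting, 6*(-2) + 13*(1) = 1.
Scale by 1258: one solution is (-2516, 1258). Reduce m mod 13: (6, 94).
General: m = 6 + 13t, n = 94 - 6t.
m ≥ 0 ⇒ t ≥ 0; n ≥ 0 ⇒ t ≤ 15. So t ∈ [0, 15]: 16 solutions.

16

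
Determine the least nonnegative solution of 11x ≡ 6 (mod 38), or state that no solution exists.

gcd(38, 11) = 1.
1 divides 6, so solutions exist.
By Bézout, 11×(7) + 38×(-2) = 1.
So 11×(7) ≡ 1 (mod 38); multiply by 6: x ≡ 42 (mod 38).
Smallest nonnegative: x = 42 mod 38 = 4.

4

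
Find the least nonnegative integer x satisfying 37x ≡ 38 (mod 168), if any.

110

gcd(168, 37) = 1.
1 divides 38, so solutions exist.
By Bézout, 37·(-59) + 168·(13) = 1.
So 37·(-59) ≡ 1 (mod 168); multiply by 38: x ≡ -2242 (mod 168).
Smallest nonnegative: x = -2242 mod 168 = 110.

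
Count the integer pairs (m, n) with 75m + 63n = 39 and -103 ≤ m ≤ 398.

24

gcd(75, 63):
  75 = 1·63 + 12
  63 = 5·12 + 3
  12 = 4·3
so gcd(75, 63) = 3.
Back-substitute for Bézout coefficients:
  3 = 63 - 5·12
  ... = 75·(-5) + 63·(6)
Scale by 13: particular solution (-65, 78); reduce m mod 21: (19, -22).
General solution: m = 19 + 21t, n = -22 - 25t for integer t.
-103 ≤ 19 + 21t ≤ 398 gives t ∈ [-5, 18], which is 24 values.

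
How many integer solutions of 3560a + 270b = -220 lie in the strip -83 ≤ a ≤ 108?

7

gcd(3560, 270) = 10.
By Bézout, 3560·(11) + 270·(-145) = 10.
Particular solution: (1, -14).
General solution: a = 1 + 27t, b = -14 - 356t for integer t.
-83 ≤ 1 + 27t ≤ 108 gives t ∈ [-3, 3], which is 7 values.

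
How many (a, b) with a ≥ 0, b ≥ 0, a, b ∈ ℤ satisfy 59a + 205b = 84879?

gcd(205, 59) = 1.
By Bézout, 59*(-66) + 205*(19) = 1.
One solution: (21, 408).
General: a = 21 + 205t, b = 408 - 59t.
a ≥ 0 ⇒ t ≥ 0; b ≥ 0 ⇒ t ≤ 6. So t ∈ [0, 6]: 7 solutions.

7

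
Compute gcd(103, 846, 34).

1

gcd(846, 103) = 1.
gcd(1, 34) = 1.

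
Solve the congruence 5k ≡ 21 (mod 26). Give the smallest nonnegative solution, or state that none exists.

25

gcd(26, 5):
  26 = 5×5 + 1
  5 = 5×1
so gcd(26, 5) = 1.
1 divides 21, so solutions exist.
Back-substitute for Bézout coefficients:
  1 = 26 - 5×5
  ... = 5×(-5) + 26×(1)
So 5×(-5) ≡ 1 (mod 26); multiply by 21: k ≡ -105 (mod 26).
Smallest nonnegative: k = -105 mod 26 = 25.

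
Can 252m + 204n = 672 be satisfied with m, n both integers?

yes

gcd(252, 204) = 12  (252 = 1*204 + 48, 204 = 4*48 + 12, 48 = 4*12).
12 divides 672, so integer solutions exist.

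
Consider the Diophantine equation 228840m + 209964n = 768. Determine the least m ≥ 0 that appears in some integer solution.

3604

gcd(228840, 209964):
  228840 = 1*209964 + 18876
  209964 = 11*18876 + 2328
  18876 = 8*2328 + 252
  2328 = 9*252 + 60
  252 = 4*60 + 12
  60 = 5*12
so gcd(228840, 209964) = 12.
12 divides 768, so solutions exist.
Back-substitute for Bézout coefficients:
  12 = 252 - 4*60
  ... = 228840*(3337) + 209964*(-3637)
Scale by 768/12 = 64: (m₀, n₀) = (213568, -232768).
General solution: m = 213568 + 17497t, n = -232768 - 19070t for integer t.
m ≥ 0: smallest is 213568 mod 17497 = 3604 (at t = -12), with n = -3928.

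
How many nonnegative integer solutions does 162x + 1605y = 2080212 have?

gcd(1605, 162):
  1605 = 9×162 + 147
  162 = 1×147 + 15
  147 = 9×15 + 12
  15 = 1×12 + 3
  12 = 4×3
so gcd(1605, 162) = 3.
Back-substitute for Bézout coefficients:
  3 = 15 - 1×12
  ... = 162×(109) + 1605×(-11)
Scale by 693404: one solution is (75581036, -7627444). Reduce x mod 535: (516, 1244).
General: x = 516 + 535t, y = 1244 - 54t.
x ≥ 0 ⇒ t ≥ 0; y ≥ 0 ⇒ t ≤ 23. So t ∈ [0, 23]: 24 solutions.

24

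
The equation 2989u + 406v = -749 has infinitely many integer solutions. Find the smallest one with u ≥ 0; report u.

gcd(2989, 406) = 7.
7 divides -749, so solutions exist.
By Bézout, 2989×(-11) + 406×(81) = 7.
Scale by -749/7 = -107: (u₀, v₀) = (1177, -8667).
General solution: u = 1177 + 58t, v = -8667 - 427t for integer t.
u ≥ 0: smallest is 1177 mod 58 = 17 (at t = -20), with v = -127.

17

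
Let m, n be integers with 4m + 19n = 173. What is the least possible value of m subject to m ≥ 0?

gcd(19, 4):
  19 = 4*4 + 3
  4 = 1*3 + 1
  3 = 3*1
so gcd(19, 4) = 1.
1 divides 173, so solutions exist.
Back-substitute for Bézout coefficients:
  1 = 4 - 1*3
  ... = 4*(5) + 19*(-1)
Scale by 173/1 = 173: (m₀, n₀) = (865, -173).
General solution: m = 865 + 19t, n = -173 - 4t for integer t.
m ≥ 0: smallest is 865 mod 19 = 10 (at t = -45), with n = 7.

10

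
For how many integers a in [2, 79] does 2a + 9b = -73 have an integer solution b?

gcd(9, 2) = 1  (9 = 4*2 + 1, 2 = 2*1).
Back-substituting, 2*(-4) + 9*(1) = 1.
Scale by -73: particular solution (292, -73); reduce a mod 9: (4, -9).
General solution: a = 4 + 9t, b = -9 - 2t for integer t.
2 ≤ 4 + 9t ≤ 79 gives t ∈ [0, 8], which is 9 values.

9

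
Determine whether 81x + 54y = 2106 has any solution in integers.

gcd(81, 54) = 27  (81 = 1*54 + 27, 54 = 2*27).
27 divides 2106, so integer solutions exist.

yes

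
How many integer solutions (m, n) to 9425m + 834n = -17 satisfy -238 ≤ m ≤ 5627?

7

gcd(9425, 834):
  9425 = 11·834 + 251
  834 = 3·251 + 81
  251 = 3·81 + 8
  81 = 10·8 + 1
  8 = 8·1
so gcd(9425, 834) = 1.
Back-substitute for Bézout coefficients:
  1 = 81 - 10·8
  ... = 9425·(-103) + 834·(1164)
Scale by -17: particular solution (1751, -19788); reduce m mod 834: (83, -938).
General solution: m = 83 + 834t, n = -938 - 9425t for integer t.
-238 ≤ 83 + 834t ≤ 5627 gives t ∈ [0, 6], which is 7 values.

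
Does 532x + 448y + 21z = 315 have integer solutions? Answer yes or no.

gcd(532, 448) = 28.
gcd(28, 21) = 7.
7 divides 315, so integer solutions exist.

yes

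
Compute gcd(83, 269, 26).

gcd(269, 83):
  269 = 3×83 + 20
  83 = 4×20 + 3
  20 = 6×3 + 2
  3 = 1×2 + 1
  2 = 2×1
so gcd(269, 83) = 1.
gcd(1, 26) = 1.

1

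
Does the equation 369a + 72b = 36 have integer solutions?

gcd(369, 72) = 9  (369 = 5×72 + 9, 72 = 8×9).
9 divides 36, so integer solutions exist.

yes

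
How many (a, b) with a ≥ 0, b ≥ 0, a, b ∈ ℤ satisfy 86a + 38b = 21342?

13

gcd(86, 38) = 2.
By Bézout, 86·(4) + 38·(-9) = 2.
One solution: (10, 539).
General: a = 10 + 19t, b = 539 - 43t.
a ≥ 0 ⇒ t ≥ 0; b ≥ 0 ⇒ t ≤ 12. So t ∈ [0, 12]: 13 solutions.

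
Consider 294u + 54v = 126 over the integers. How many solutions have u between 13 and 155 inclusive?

gcd(294, 54):
  294 = 5·54 + 24
  54 = 2·24 + 6
  24 = 4·6
so gcd(294, 54) = 6.
Back-substitute for Bézout coefficients:
  6 = 54 - 2·24
  ... = 294·(-2) + 54·(11)
Scale by 21: particular solution (-42, 231); reduce u mod 9: (3, -14).
General solution: u = 3 + 9t, v = -14 - 49t for integer t.
13 ≤ 3 + 9t ≤ 155 gives t ∈ [2, 16], which is 15 values.

15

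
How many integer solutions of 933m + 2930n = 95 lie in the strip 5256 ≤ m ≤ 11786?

2

gcd(2930, 933):
  2930 = 3*933 + 131
  933 = 7*131 + 16
  131 = 8*16 + 3
  16 = 5*3 + 1
  3 = 3*1
so gcd(2930, 933) = 1.
Back-substitute for Bézout coefficients:
  1 = 16 - 5*3
  ... = 933*(917) + 2930*(-292)
Scale by 95: particular solution (87115, -27740); reduce m mod 2930: (2145, -683).
General solution: m = 2145 + 2930t, n = -683 - 933t for integer t.
5256 ≤ 2145 + 2930t ≤ 11786 gives t ∈ [2, 3], which is 2 values.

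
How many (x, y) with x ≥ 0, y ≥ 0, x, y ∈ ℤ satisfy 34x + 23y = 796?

1

gcd(34, 23):
  34 = 1*23 + 11
  23 = 2*11 + 1
  11 = 11*1
so gcd(34, 23) = 1.
Back-substitute for Bézout coefficients:
  1 = 23 - 2*11
  ... = 34*(-2) + 23*(3)
Scale by 796: one solution is (-1592, 2388). Reduce x mod 23: (18, 8).
General: x = 18 + 23t, y = 8 - 34t.
x ≥ 0 ⇒ t ≥ 0; y ≥ 0 ⇒ t ≤ 0. So t ∈ [0, 0]: 1 solution.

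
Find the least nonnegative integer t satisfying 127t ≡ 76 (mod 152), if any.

76

gcd(152, 127):
  152 = 1·127 + 25
  127 = 5·25 + 2
  25 = 12·2 + 1
  2 = 2·1
so gcd(152, 127) = 1.
1 divides 76, so solutions exist.
Back-substitute for Bézout coefficients:
  1 = 25 - 12·2
  ... = 127·(-73) + 152·(61)
So 127·(-73) ≡ 1 (mod 152); multiply by 76: t ≡ -5548 (mod 152).
Smallest nonnegative: t = -5548 mod 152 = 76.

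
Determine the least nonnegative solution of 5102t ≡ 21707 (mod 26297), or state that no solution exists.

gcd(26297, 5102):
  26297 = 5×5102 + 787
  5102 = 6×787 + 380
  787 = 2×380 + 27
  380 = 14×27 + 2
  27 = 13×2 + 1
  2 = 2×1
so gcd(26297, 5102) = 1.
1 divides 21707, so solutions exist.
Back-substitute for Bézout coefficients:
  1 = 27 - 13×2
  ... = 5102×(-12664) + 26297×(2457)
So 5102×(-12664) ≡ 1 (mod 26297); multiply by 21707: t ≡ -274897448 (mod 26297).
Smallest nonnegative: t = -274897448 mod 26297 = 11390.

11390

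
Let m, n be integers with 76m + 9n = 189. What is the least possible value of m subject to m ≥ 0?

gcd(76, 9) = 1  (76 = 8×9 + 4, 9 = 2×4 + 1, 4 = 4×1).
1 divides 189, so solutions exist.
Back-substituting, 76×(-2) + 9×(17) = 1.
Scale by 189/1 = 189: (m₀, n₀) = (-378, 3213).
General solution: m = -378 + 9t, n = 3213 - 76t for integer t.
m ≥ 0: smallest is -378 mod 9 = 0 (at t = 42), with n = 21.

0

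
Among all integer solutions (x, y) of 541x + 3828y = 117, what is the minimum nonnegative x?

2781

gcd(3828, 541):
  3828 = 7×541 + 41
  541 = 13×41 + 8
  41 = 5×8 + 1
  8 = 8×1
so gcd(3828, 541) = 1.
1 divides 117, so solutions exist.
Back-substitute for Bézout coefficients:
  1 = 41 - 5×8
  ... = 541×(-467) + 3828×(66)
Scale by 117/1 = 117: (x₀, y₀) = (-54639, 7722).
General solution: x = -54639 + 3828t, y = 7722 - 541t for integer t.
x ≥ 0: smallest is -54639 mod 3828 = 2781 (at t = 15), with y = -393.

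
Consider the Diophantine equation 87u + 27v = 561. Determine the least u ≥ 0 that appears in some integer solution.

8

gcd(87, 27):
  87 = 3·27 + 6
  27 = 4·6 + 3
  6 = 2·3
so gcd(87, 27) = 3.
3 divides 561, so solutions exist.
Back-substitute for Bézout coefficients:
  3 = 27 - 4·6
  ... = 87·(-4) + 27·(13)
Scale by 561/3 = 187: (u₀, v₀) = (-748, 2431).
General solution: u = -748 + 9t, v = 2431 - 29t for integer t.
u ≥ 0: smallest is -748 mod 9 = 8 (at t = 84), with v = -5.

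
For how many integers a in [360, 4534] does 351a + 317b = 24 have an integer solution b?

13

gcd(351, 317) = 1.
By Bézout, 351*(28) + 317*(-31) = 1.
Particular solution: (38, -42).
General solution: a = 38 + 317t, b = -42 - 351t for integer t.
360 ≤ 38 + 317t ≤ 4534 gives t ∈ [2, 14], which is 13 values.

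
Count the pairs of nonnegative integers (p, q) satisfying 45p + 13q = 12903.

gcd(45, 13):
  45 = 3×13 + 6
  13 = 2×6 + 1
  6 = 6×1
so gcd(45, 13) = 1.
Back-substitute for Bézout coefficients:
  1 = 13 - 2×6
  ... = 45×(-2) + 13×(7)
Scale by 12903: one solution is (-25806, 90321). Reduce p mod 13: (12, 951).
General: p = 12 + 13t, q = 951 - 45t.
p ≥ 0 ⇒ t ≥ 0; q ≥ 0 ⇒ t ≤ 21. So t ∈ [0, 21]: 22 solutions.

22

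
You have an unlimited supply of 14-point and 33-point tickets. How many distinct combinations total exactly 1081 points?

Need nonnegative integers with 14j + 33k = 1081.
gcd(14, 33) = 1, and 14·(-7) + 33·(3) = 1.
So (j₀, k₀) = (-7567, 3243); general j = -7567 + 33t, k = 3243 - 14t.
j ≥ 0 ⇒ t ≥ 230; k ≥ 0 ⇒ t ≤ 231. That's 2 values of t.

2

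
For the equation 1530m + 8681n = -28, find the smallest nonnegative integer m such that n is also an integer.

gcd(8681, 1530) = 1.
1 divides -28, so solutions exist.
By Bézout, 1530*(-2105) + 8681*(371) = 1.
Scale by -28/1 = -28: (m₀, n₀) = (58940, -10388).
General solution: m = 58940 + 8681t, n = -10388 - 1530t for integer t.
m ≥ 0: smallest is 58940 mod 8681 = 6854 (at t = -6), with n = -1208.

6854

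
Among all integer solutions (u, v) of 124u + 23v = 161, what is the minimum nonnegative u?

gcd(124, 23) = 1  (124 = 5×23 + 9, 23 = 2×9 + 5, 9 = 1×5 + 4, 5 = 1×4 + 1, 4 = 4×1).
1 divides 161, so solutions exist.
Back-substituting, 124×(-5) + 23×(27) = 1.
Scale by 161/1 = 161: (u₀, v₀) = (-805, 4347).
General solution: u = -805 + 23t, v = 4347 - 124t for integer t.
u ≥ 0: smallest is -805 mod 23 = 0 (at t = 35), with v = 7.

0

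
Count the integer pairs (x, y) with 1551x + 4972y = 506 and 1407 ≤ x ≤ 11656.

gcd(4972, 1551) = 11  (4972 = 3*1551 + 319, 1551 = 4*319 + 275, 319 = 1*275 + 44, 275 = 6*44 + 11, 44 = 4*11).
Back-substituting, 1551*(109) + 4972*(-34) = 11.
Scale by 46: particular solution (5014, -1564); reduce x mod 452: (42, -13).
General solution: x = 42 + 452t, y = -13 - 141t for integer t.
1407 ≤ 42 + 452t ≤ 11656 gives t ∈ [4, 25], which is 22 values.

22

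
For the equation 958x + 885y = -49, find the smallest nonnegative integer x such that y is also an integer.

gcd(958, 885):
  958 = 1·885 + 73
  885 = 12·73 + 9
  73 = 8·9 + 1
  9 = 9·1
so gcd(958, 885) = 1.
1 divides -49, so solutions exist.
Back-substitute for Bézout coefficients:
  1 = 73 - 8·9
  ... = 958·(97) + 885·(-105)
Scale by -49/1 = -49: (x₀, y₀) = (-4753, 5145).
General solution: x = -4753 + 885t, y = 5145 - 958t for integer t.
x ≥ 0: smallest is -4753 mod 885 = 557 (at t = 6), with y = -603.

557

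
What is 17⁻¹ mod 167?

gcd(167, 17) = 1  (167 = 9×17 + 14, 17 = 1×14 + 3, 14 = 4×3 + 2, 3 = 1×2 + 1, 2 = 2×1).
Back-substituting, 17×(59) + 167×(-6) = 1.
So 17×59 ≡ 1 (mod 167), and 59 mod 167 = 59.

59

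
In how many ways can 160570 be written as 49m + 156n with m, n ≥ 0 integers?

gcd(156, 49) = 1  (156 = 3·49 + 9, 49 = 5·9 + 4, 9 = 2·4 + 1, 4 = 4·1).
Back-substituting, 49·(-35) + 156·(11) = 1.
Scale by 160570: one solution is (-5619950, 1766270). Reduce m mod 156: (106, 996).
General: m = 106 + 156t, n = 996 - 49t.
m ≥ 0 ⇒ t ≥ 0; n ≥ 0 ⇒ t ≤ 20. So t ∈ [0, 20]: 21 solutions.

21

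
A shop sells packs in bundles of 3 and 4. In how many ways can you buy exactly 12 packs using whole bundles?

2

Need nonnegative integers with 3j + 4k = 12.
gcd(3, 4) = 1, and 3·(-1) + 4·(1) = 1.
So (j₀, k₀) = (-12, 12); general j = -12 + 4t, k = 12 - 3t.
j ≥ 0 ⇒ t ≥ 3; k ≥ 0 ⇒ t ≤ 4. That's 2 values of t.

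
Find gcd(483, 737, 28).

1

gcd(737, 483) = 1.
gcd(1, 28) = 1.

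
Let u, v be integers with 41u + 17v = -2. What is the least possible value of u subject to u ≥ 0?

7

gcd(41, 17) = 1  (41 = 2*17 + 7, 17 = 2*7 + 3, 7 = 2*3 + 1, 3 = 3*1).
1 divides -2, so solutions exist.
Back-substituting, 41*(5) + 17*(-12) = 1.
Scale by -2/1 = -2: (u₀, v₀) = (-10, 24).
General solution: u = -10 + 17t, v = 24 - 41t for integer t.
u ≥ 0: smallest is -10 mod 17 = 7 (at t = 1), with v = -17.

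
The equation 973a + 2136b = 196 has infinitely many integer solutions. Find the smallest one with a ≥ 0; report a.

gcd(2136, 973) = 1  (2136 = 2·973 + 190, 973 = 5·190 + 23, 190 = 8·23 + 6, 23 = 3·6 + 5, 6 = 1·5 + 1, 5 = 5·1).
1 divides 196, so solutions exist.
Back-substituting, 973·(-371) + 2136·(169) = 1.
Scale by 196/1 = 196: (a₀, b₀) = (-72716, 33124).
General solution: a = -72716 + 2136t, b = 33124 - 973t for integer t.
a ≥ 0: smallest is -72716 mod 2136 = 2044 (at t = 35), with b = -931.

2044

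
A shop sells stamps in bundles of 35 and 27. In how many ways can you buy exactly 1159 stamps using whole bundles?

Need nonnegative integers with 35j + 27k = 1159.
gcd(35, 27) = 1, and 35·(-10) + 27·(13) = 1.
So (j₀, k₀) = (-11590, 15067); general j = -11590 + 27t, k = 15067 - 35t.
j ≥ 0 ⇒ t ≥ 430; k ≥ 0 ⇒ t ≤ 430. That's 1 value of t.

1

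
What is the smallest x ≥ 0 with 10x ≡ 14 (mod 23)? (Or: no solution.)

gcd(23, 10) = 1  (23 = 2×10 + 3, 10 = 3×3 + 1, 3 = 3×1).
1 divides 14, so solutions exist.
Back-substituting, 10×(7) + 23×(-3) = 1.
So 10×(7) ≡ 1 (mod 23); multiply by 14: x ≡ 98 (mod 23).
Smallest nonnegative: x = 98 mod 23 = 6.

6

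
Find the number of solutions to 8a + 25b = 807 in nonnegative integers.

4

gcd(25, 8):
  25 = 3*8 + 1
  8 = 8*1
so gcd(25, 8) = 1.
Back-substitute for Bézout coefficients:
  1 = 25 - 3*8
  ... = 8*(-3) + 25*(1)
Scale by 807: one solution is (-2421, 807). Reduce a mod 25: (4, 31).
General: a = 4 + 25t, b = 31 - 8t.
a ≥ 0 ⇒ t ≥ 0; b ≥ 0 ⇒ t ≤ 3. So t ∈ [0, 3]: 4 solutions.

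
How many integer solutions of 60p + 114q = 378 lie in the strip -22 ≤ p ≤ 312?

17

gcd(114, 60) = 6  (114 = 1*60 + 54, 60 = 1*54 + 6, 54 = 9*6).
Back-substituting, 60*(2) + 114*(-1) = 6.
Scale by 63: particular solution (126, -63); reduce p mod 19: (12, -3).
General solution: p = 12 + 19t, q = -3 - 10t for integer t.
-22 ≤ 12 + 19t ≤ 312 gives t ∈ [-1, 15], which is 17 values.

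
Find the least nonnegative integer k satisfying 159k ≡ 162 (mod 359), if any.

gcd(359, 159) = 1  (359 = 2·159 + 41, 159 = 3·41 + 36, 41 = 1·36 + 5, 36 = 7·5 + 1, 5 = 5·1).
1 divides 162, so solutions exist.
Back-substituting, 159·(70) + 359·(-31) = 1.
So 159·(70) ≡ 1 (mod 359); multiply by 162: k ≡ 11340 (mod 359).
Smallest nonnegative: k = 11340 mod 359 = 211.

211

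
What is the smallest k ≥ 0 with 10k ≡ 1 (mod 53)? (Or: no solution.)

gcd(53, 10) = 1  (53 = 5×10 + 3, 10 = 3×3 + 1, 3 = 3×1).
1 divides 1, so solutions exist.
Back-substituting, 10×(16) + 53×(-3) = 1.
So 10×(16) ≡ 1 (mod 53); multiply by 1: k ≡ 16 (mod 53).
Smallest nonnegative: k = 16 mod 53 = 16.

16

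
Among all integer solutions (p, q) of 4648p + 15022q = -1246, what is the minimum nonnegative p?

533

gcd(15022, 4648) = 14  (15022 = 3×4648 + 1078, 4648 = 4×1078 + 336, 1078 = 3×336 + 70, 336 = 4×70 + 56, 70 = 1×56 + 14, 56 = 4×14).
14 divides -1246, so solutions exist.
Back-substituting, 4648×(-223) + 15022×(69) = 14.
Scale by -1246/14 = -89: (p₀, q₀) = (19847, -6141).
General solution: p = 19847 + 1073t, q = -6141 - 332t for integer t.
p ≥ 0: smallest is 19847 mod 1073 = 533 (at t = -18), with q = -165.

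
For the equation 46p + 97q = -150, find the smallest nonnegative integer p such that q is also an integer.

gcd(97, 46) = 1.
1 divides -150, so solutions exist.
By Bézout, 46×(19) + 97×(-9) = 1.
Scale by -150/1 = -150: (p₀, q₀) = (-2850, 1350).
General solution: p = -2850 + 97t, q = 1350 - 46t for integer t.
p ≥ 0: smallest is -2850 mod 97 = 60 (at t = 30), with q = -30.

60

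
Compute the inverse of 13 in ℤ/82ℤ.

19

gcd(82, 13) = 1  (82 = 6×13 + 4, 13 = 3×4 + 1, 4 = 4×1).
Back-substituting, 13×(19) + 82×(-3) = 1.
So 13×19 ≡ 1 (mod 82), and 19 mod 82 = 19.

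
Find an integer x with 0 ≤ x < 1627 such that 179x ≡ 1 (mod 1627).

1118

gcd(1627, 179) = 1  (1627 = 9·179 + 16, 179 = 11·16 + 3, 16 = 5·3 + 1, 3 = 3·1).
Back-substituting, 179·(-509) + 1627·(56) = 1.
So 179·-509 ≡ 1 (mod 1627), and -509 mod 1627 = 1118.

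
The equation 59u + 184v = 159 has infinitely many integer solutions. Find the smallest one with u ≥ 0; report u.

37

gcd(184, 59) = 1.
1 divides 159, so solutions exist.
By Bézout, 59*(-53) + 184*(17) = 1.
Scale by 159/1 = 159: (u₀, v₀) = (-8427, 2703).
General solution: u = -8427 + 184t, v = 2703 - 59t for integer t.
u ≥ 0: smallest is -8427 mod 184 = 37 (at t = 46), with v = -11.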